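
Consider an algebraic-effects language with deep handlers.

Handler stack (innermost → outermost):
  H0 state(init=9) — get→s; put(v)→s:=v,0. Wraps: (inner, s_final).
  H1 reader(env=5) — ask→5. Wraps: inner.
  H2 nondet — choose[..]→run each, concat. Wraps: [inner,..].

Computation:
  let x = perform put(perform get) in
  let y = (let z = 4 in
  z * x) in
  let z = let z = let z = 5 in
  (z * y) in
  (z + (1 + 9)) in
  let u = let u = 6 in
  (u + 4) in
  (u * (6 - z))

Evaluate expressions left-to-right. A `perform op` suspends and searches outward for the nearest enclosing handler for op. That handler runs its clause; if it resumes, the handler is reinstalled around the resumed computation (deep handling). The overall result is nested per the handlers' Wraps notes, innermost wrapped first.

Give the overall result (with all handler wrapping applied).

Step-by-step:
get @ H0 ⇒ 9
put(9) @ H0 ⇒ s:=9
H0 returns (-40, 9)
H1 returns (-40, 9)
H2 returns [(-40, 9)]
= [(-40, 9)]

Answer: [(-40, 9)]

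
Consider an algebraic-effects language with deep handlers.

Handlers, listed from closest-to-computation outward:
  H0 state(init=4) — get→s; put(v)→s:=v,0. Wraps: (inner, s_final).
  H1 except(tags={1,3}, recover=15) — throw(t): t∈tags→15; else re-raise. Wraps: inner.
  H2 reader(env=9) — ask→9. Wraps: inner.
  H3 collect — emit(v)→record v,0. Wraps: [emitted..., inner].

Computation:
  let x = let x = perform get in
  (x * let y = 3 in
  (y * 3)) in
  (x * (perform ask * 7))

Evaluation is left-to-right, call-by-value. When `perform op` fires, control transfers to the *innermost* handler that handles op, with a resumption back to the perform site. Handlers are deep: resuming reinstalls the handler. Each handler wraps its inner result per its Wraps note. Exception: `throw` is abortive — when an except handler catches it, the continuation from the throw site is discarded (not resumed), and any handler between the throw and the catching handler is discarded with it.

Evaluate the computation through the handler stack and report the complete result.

Working:
get @ H0 ⇒ 4
ask @ H2 ⇒ 9
H0 returns (2268, 4)
H1 returns (2268, 4)
H2 returns (2268, 4)
H3 returns [(2268, 4)]
= [(2268, 4)]

Answer: [(2268, 4)]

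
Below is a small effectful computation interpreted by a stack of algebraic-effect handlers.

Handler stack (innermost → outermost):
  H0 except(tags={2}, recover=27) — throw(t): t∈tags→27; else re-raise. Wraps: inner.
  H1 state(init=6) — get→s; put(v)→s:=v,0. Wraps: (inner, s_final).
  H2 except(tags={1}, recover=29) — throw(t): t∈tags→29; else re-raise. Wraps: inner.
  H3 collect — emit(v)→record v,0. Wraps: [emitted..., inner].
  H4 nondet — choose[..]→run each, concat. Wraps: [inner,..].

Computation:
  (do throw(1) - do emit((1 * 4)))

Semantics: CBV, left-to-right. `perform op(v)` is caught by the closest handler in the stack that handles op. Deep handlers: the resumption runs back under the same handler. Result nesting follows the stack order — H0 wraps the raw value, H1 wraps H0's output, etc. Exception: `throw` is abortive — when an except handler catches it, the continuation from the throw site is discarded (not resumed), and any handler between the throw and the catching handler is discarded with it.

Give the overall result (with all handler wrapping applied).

Working:
throw(1) @ H0 re-raised
throw(1) @ H2 caught ⇒ 29
H3 returns [29]
H4 returns [[29]]
= [[29]]

Answer: [[29]]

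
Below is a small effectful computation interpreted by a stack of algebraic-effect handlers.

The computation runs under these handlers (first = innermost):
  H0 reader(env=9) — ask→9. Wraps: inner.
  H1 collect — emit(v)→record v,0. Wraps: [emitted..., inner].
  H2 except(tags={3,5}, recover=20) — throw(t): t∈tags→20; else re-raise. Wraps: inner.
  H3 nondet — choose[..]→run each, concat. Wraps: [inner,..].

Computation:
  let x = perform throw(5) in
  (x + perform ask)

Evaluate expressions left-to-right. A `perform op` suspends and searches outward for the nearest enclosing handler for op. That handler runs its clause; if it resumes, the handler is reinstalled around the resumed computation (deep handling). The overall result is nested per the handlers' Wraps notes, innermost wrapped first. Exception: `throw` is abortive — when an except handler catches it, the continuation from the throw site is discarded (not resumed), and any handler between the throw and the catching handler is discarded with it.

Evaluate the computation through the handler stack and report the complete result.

Working:
throw(5) @ H2 caught ⇒ 20
H3 returns [20]
= [20]

Answer: [20]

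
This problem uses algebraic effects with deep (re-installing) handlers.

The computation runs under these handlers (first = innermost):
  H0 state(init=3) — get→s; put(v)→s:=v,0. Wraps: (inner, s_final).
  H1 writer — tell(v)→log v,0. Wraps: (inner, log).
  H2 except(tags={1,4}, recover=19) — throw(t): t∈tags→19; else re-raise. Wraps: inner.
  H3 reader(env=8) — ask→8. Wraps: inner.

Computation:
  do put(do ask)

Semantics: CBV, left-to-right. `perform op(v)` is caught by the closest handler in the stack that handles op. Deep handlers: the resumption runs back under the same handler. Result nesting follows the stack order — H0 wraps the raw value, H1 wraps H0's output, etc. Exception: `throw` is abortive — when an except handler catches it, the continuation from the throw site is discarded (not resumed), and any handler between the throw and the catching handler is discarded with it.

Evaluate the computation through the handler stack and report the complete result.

Answer: ((0, 8), ())

Working:
ask @ H3 ⇒ 8
put(8) @ H0 ⇒ s:=8
H0 returns (0, 8)
H1 returns ((0, 8), ())
H2 returns ((0, 8), ())
H3 returns ((0, 8), ())
= ((0, 8), ())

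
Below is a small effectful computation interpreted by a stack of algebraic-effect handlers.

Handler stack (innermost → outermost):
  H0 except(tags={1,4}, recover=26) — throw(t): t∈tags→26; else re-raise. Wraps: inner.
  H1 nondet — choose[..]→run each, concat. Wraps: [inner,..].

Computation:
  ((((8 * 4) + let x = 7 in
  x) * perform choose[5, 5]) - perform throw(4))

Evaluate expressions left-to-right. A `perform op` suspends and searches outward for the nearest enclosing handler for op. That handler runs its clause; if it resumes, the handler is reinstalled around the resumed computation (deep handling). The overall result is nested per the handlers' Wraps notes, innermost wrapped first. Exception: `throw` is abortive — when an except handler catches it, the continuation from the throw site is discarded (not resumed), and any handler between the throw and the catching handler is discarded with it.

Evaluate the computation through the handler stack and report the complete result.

Working:
choose[5, 5] @ H1
  branch[0] choose=5:
    throw(4) @ H0 caught ⇒ 26
    H1 returns [26]
  branch[1] choose=5:
    throw(4) @ H0 caught ⇒ 26
    H1 returns [26]
= [26, 26]

Answer: [26, 26]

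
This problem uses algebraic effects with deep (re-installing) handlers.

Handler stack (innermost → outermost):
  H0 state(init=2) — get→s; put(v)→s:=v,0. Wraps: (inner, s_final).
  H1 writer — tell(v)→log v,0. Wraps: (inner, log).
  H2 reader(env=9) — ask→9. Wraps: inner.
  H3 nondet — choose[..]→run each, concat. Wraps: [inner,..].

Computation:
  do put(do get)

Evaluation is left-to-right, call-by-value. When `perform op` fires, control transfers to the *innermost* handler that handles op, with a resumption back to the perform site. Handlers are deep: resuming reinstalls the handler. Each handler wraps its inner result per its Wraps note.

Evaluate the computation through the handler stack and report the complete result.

Step-by-step:
get @ H0 ⇒ 2
put(2) @ H0 ⇒ s:=2
H0 returns (0, 2)
H1 returns ((0, 2), ())
H2 returns ((0, 2), ())
H3 returns [((0, 2), ())]
= [((0, 2), ())]

Answer: [((0, 2), ())]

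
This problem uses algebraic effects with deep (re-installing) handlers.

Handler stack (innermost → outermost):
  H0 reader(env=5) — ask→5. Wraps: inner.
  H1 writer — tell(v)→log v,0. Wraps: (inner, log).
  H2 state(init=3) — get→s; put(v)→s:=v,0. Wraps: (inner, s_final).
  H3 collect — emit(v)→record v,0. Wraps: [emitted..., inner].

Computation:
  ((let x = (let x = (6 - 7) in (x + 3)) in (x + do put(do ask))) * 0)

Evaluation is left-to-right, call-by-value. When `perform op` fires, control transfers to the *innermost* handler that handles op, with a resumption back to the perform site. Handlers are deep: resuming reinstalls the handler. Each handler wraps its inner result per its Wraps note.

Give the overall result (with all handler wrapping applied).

Answer: [((0, ()), 5)]

Evaluation trace:
ask @ H0 ⇒ 5
put(5) @ H2 ⇒ s:=5
H0 returns 0
H1 returns (0, ())
H2 returns ((0, ()), 5)
H3 returns [((0, ()), 5)]
= [((0, ()), 5)]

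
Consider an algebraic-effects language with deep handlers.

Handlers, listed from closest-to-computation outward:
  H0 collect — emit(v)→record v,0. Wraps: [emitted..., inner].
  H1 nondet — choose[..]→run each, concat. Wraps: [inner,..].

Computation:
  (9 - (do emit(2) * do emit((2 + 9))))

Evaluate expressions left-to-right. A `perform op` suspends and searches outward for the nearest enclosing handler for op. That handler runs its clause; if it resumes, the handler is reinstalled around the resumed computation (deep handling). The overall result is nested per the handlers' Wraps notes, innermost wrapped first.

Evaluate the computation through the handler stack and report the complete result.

Answer: [[2, 11, 9]]

Working:
emit(2) @ H0 ⇒ out+=2
emit(11) @ H0 ⇒ out+=11
H0 returns [2, 11, 9]
H1 returns [[2, 11, 9]]
= [[2, 11, 9]]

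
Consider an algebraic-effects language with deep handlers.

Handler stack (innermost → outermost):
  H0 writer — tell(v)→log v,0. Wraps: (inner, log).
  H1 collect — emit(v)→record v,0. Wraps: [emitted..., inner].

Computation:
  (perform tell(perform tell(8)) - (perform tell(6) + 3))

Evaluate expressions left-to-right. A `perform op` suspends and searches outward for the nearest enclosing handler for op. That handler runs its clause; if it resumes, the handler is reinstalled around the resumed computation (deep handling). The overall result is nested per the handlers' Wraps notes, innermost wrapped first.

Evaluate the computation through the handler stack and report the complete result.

Step-by-step:
tell(8) @ H0 ⇒ log+=8
tell(0) @ H0 ⇒ log+=0
tell(6) @ H0 ⇒ log+=6
H0 returns (-3, (8, 0, 6))
H1 returns [(-3, (8, 0, 6))]
= [(-3, (8, 0, 6))]

Answer: [(-3, (8, 0, 6))]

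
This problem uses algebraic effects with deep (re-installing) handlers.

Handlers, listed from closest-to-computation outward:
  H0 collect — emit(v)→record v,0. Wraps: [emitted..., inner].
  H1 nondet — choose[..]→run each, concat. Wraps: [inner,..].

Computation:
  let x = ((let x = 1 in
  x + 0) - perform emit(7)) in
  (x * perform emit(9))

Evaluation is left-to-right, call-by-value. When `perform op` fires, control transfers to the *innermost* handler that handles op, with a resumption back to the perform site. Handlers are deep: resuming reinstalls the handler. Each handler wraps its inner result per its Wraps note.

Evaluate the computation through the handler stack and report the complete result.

Answer: [[7, 9, 0]]

Working:
emit(7) @ H0 ⇒ out+=7
emit(9) @ H0 ⇒ out+=9
H0 returns [7, 9, 0]
H1 returns [[7, 9, 0]]
= [[7, 9, 0]]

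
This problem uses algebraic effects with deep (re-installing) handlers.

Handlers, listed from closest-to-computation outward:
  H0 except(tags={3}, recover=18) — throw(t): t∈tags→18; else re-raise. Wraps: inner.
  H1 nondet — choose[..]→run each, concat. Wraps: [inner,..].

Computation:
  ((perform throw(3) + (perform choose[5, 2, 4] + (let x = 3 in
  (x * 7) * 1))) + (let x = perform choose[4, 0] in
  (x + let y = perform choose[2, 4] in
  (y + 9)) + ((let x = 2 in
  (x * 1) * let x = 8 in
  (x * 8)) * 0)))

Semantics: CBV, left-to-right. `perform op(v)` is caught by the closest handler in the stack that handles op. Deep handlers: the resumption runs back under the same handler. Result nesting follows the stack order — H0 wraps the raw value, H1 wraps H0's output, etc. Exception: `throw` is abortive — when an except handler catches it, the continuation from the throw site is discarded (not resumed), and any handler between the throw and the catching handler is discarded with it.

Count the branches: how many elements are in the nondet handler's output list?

Answer: 1

Step-by-step:
throw(3) @ H0 caught ⇒ 18
H1 returns [18]
= [18]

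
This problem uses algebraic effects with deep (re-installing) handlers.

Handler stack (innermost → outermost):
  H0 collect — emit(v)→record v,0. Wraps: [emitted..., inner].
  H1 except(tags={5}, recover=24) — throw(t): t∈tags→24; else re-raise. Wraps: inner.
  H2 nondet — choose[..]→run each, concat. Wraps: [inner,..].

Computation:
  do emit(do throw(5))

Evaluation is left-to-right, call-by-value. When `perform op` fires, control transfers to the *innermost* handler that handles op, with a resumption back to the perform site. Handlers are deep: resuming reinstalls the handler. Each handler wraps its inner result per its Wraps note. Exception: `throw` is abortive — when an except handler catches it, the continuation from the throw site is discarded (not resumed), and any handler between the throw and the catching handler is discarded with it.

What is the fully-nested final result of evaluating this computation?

Step-by-step:
throw(5) @ H1 caught ⇒ 24
H2 returns [24]
= [24]

Answer: [24]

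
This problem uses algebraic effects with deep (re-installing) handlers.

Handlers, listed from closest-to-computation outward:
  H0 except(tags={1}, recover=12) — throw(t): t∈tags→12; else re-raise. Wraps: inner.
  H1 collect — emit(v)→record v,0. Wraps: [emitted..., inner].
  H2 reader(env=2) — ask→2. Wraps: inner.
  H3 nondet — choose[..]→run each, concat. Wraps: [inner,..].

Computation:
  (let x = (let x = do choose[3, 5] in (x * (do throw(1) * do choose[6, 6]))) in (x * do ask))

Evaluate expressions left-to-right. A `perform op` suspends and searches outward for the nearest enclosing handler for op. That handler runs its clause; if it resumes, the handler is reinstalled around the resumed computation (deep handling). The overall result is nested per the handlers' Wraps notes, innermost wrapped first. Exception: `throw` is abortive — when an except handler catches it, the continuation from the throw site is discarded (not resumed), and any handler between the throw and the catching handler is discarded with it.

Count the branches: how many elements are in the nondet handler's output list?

Answer: 2

Evaluation trace:
choose[3, 5] @ H3
  branch[0] choose=3:
    throw(1) @ H0 caught ⇒ 12
    H1 returns [12]
    H2 returns [12]
    H3 returns [[12]]
  branch[1] choose=5:
    throw(1) @ H0 caught ⇒ 12
    H1 returns [12]
    H2 returns [12]
    H3 returns [[12]]
= [[12], [12]]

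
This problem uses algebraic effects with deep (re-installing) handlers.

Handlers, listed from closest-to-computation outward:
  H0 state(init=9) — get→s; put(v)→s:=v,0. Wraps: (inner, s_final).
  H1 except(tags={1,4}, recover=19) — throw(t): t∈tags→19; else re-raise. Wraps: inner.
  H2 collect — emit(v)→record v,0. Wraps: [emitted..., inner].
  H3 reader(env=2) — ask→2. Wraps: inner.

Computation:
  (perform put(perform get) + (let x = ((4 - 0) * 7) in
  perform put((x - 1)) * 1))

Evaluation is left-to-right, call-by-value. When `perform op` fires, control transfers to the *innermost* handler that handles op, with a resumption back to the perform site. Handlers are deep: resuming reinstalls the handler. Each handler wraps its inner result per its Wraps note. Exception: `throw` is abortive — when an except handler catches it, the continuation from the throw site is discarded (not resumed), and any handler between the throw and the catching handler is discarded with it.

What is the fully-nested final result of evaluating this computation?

Step-by-step:
get @ H0 ⇒ 9
put(9) @ H0 ⇒ s:=9
put(27) @ H0 ⇒ s:=27
H0 returns (0, 27)
H1 returns (0, 27)
H2 returns [(0, 27)]
H3 returns [(0, 27)]
= [(0, 27)]

Answer: [(0, 27)]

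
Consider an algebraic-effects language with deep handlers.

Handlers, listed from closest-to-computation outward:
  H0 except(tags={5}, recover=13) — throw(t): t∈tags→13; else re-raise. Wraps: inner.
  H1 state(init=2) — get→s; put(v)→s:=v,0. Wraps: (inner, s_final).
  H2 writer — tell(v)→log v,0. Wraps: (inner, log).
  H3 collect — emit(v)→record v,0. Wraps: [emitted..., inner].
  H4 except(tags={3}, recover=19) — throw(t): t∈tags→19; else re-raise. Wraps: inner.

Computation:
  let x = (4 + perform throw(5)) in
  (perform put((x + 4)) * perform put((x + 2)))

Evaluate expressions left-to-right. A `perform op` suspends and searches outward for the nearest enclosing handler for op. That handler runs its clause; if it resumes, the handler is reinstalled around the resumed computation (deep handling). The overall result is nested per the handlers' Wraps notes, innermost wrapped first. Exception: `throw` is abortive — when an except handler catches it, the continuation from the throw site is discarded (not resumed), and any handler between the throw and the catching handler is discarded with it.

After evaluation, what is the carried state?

Answer: 2

Evaluation trace:
throw(5) @ H0 caught ⇒ 13
H1 returns (13, 2)
H2 returns ((13, 2), ())
H3 returns [((13, 2), ())]
H4 returns [((13, 2), ())]
= [((13, 2), ())]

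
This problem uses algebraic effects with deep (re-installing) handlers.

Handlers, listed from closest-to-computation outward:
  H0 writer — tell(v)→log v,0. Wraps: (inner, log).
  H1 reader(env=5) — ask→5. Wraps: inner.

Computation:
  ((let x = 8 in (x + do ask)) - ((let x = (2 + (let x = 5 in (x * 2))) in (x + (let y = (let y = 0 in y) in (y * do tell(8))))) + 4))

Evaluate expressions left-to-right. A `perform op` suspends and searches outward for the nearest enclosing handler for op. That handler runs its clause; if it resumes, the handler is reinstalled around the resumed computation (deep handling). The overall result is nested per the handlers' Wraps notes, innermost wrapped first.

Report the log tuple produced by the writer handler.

Evaluation trace:
ask @ H1 ⇒ 5
tell(8) @ H0 ⇒ log+=8
H0 returns (-3, (8))
H1 returns (-3, (8))
= (-3, (8))

Answer: (8)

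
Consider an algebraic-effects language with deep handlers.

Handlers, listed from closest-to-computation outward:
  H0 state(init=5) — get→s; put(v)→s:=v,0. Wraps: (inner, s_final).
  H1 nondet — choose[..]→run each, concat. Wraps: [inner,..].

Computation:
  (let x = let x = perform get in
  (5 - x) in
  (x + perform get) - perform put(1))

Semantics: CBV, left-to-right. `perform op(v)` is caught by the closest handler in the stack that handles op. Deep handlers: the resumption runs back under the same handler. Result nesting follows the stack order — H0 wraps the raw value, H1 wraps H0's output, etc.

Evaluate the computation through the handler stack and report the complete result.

Answer: [(5, 1)]

Step-by-step:
get @ H0 ⇒ 5
get @ H0 ⇒ 5
put(1) @ H0 ⇒ s:=1
H0 returns (5, 1)
H1 returns [(5, 1)]
= [(5, 1)]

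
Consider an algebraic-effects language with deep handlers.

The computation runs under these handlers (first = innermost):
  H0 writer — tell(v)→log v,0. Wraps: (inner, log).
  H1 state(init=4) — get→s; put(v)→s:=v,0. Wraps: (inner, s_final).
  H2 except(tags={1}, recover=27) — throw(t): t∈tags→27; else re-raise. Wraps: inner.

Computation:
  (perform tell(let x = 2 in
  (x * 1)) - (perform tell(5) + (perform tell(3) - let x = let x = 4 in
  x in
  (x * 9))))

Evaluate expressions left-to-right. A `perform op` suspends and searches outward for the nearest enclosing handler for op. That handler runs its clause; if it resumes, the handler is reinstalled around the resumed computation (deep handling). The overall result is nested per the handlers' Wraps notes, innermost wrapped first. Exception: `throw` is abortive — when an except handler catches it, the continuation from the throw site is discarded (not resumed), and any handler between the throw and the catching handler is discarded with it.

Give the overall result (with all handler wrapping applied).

Answer: ((36, (2, 5, 3)), 4)

Working:
tell(2) @ H0 ⇒ log+=2
tell(5) @ H0 ⇒ log+=5
tell(3) @ H0 ⇒ log+=3
H0 returns (36, (2, 5, 3))
H1 returns ((36, (2, 5, 3)), 4)
H2 returns ((36, (2, 5, 3)), 4)
= ((36, (2, 5, 3)), 4)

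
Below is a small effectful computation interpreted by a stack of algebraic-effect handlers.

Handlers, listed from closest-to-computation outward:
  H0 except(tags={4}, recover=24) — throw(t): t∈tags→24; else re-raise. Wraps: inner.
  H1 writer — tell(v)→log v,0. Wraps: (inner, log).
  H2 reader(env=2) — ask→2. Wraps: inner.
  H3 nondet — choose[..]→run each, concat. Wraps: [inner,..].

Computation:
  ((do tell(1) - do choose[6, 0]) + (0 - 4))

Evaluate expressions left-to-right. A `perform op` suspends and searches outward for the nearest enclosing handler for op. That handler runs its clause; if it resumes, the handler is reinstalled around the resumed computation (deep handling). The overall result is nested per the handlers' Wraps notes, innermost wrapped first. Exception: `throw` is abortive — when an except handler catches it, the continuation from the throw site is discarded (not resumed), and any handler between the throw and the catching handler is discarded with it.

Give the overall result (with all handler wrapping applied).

Answer: [(-10, (1)), (-4, (1))]

Working:
tell(1) @ H1 ⇒ log+=1
choose[6, 0] @ H3
  branch[0] choose=6:
    H0 returns -10
    H1 returns (-10, (1))
    H2 returns (-10, (1))
    H3 returns [(-10, (1))]
  branch[1] choose=0:
    H0 returns -4
    H1 returns (-4, (1))
    H2 returns (-4, (1))
    H3 returns [(-4, (1))]
= [(-10, (1)), (-4, (1))]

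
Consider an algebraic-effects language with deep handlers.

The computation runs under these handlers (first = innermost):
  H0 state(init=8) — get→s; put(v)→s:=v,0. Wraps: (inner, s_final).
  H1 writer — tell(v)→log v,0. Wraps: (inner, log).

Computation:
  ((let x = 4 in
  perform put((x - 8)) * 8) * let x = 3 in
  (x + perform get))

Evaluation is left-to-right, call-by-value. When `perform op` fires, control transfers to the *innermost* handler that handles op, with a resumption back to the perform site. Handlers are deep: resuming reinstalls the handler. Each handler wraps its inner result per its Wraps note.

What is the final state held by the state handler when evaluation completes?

Working:
put(-4) @ H0 ⇒ s:=-4
get @ H0 ⇒ -4
H0 returns (0, -4)
H1 returns ((0, -4), ())
= ((0, -4), ())

Answer: -4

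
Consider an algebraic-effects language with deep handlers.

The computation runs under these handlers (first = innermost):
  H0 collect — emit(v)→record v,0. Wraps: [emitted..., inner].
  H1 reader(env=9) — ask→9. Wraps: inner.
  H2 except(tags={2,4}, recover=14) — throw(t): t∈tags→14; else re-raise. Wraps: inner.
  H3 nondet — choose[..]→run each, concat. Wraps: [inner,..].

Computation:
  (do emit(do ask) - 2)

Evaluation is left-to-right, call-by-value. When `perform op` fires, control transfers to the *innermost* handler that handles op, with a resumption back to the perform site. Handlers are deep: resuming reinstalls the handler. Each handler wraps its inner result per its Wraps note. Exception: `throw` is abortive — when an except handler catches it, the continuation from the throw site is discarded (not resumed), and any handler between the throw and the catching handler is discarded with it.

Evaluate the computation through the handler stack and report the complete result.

Evaluation trace:
ask @ H1 ⇒ 9
emit(9) @ H0 ⇒ out+=9
H0 returns [9, -2]
H1 returns [9, -2]
H2 returns [9, -2]
H3 returns [[9, -2]]
= [[9, -2]]

Answer: [[9, -2]]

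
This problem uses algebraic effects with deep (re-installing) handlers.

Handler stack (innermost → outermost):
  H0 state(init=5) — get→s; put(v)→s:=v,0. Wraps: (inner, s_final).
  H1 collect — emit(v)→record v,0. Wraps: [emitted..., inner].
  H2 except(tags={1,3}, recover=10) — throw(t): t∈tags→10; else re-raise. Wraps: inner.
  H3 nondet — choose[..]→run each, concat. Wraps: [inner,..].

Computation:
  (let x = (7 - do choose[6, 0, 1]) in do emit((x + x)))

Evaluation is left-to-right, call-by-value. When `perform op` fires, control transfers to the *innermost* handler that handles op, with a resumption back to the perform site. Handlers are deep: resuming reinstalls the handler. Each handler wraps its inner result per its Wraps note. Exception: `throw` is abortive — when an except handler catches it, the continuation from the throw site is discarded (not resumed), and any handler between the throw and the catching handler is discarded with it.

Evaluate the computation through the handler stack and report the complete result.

Working:
choose[6, 0, 1] @ H3
  branch[0] choose=6:
    emit(2) @ H1 ⇒ out+=2
    H0 returns (0, 5)
    H1 returns [2, (0, 5)]
    H2 returns [2, (0, 5)]
    H3 returns [[2, (0, 5)]]
  branch[1] choose=0:
    emit(14) @ H1 ⇒ out+=14
    H0 returns (0, 5)
    H1 returns [14, (0, 5)]
    H2 returns [14, (0, 5)]
    H3 returns [[14, (0, 5)]]
  branch[2] choose=1:
    emit(12) @ H1 ⇒ out+=12
    H0 returns (0, 5)
    H1 returns [12, (0, 5)]
    H2 returns [12, (0, 5)]
    H3 returns [[12, (0, 5)]]
= [[2, (0, 5)], [14, (0, 5)], [12, (0, 5)]]

Answer: [[2, (0, 5)], [14, (0, 5)], [12, (0, 5)]]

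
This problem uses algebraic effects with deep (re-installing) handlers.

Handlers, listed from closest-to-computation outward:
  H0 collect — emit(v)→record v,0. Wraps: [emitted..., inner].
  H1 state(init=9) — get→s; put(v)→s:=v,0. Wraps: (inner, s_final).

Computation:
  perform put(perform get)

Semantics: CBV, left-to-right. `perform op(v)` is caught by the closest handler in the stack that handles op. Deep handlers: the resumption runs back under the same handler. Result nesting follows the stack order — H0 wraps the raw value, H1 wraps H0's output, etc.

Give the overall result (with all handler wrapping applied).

Evaluation trace:
get @ H1 ⇒ 9
put(9) @ H1 ⇒ s:=9
H0 returns [0]
H1 returns ([0], 9)
= ([0], 9)

Answer: ([0], 9)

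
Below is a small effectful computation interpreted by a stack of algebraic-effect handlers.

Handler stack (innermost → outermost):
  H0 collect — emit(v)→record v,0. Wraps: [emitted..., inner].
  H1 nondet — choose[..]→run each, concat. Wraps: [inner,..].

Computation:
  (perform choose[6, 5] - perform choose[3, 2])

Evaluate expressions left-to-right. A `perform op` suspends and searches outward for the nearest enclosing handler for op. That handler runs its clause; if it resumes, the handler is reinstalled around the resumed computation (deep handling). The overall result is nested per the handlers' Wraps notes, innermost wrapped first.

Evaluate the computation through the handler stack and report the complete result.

Step-by-step:
choose[6, 5] @ H1
  branch[0] choose=6:
    choose[3, 2] @ H1
      branch[0] choose=3:
        H0 returns [3]
        H1 returns [[3]]
      branch[1] choose=2:
        H0 returns [4]
        H1 returns [[4]]
  branch[1] choose=5:
    choose[3, 2] @ H1
      branch[0] choose=3:
        H0 returns [2]
        H1 returns [[2]]
      branch[1] choose=2:
        H0 returns [3]
        H1 returns [[3]]
= [[3], [4], [2], [3]]

Answer: [[3], [4], [2], [3]]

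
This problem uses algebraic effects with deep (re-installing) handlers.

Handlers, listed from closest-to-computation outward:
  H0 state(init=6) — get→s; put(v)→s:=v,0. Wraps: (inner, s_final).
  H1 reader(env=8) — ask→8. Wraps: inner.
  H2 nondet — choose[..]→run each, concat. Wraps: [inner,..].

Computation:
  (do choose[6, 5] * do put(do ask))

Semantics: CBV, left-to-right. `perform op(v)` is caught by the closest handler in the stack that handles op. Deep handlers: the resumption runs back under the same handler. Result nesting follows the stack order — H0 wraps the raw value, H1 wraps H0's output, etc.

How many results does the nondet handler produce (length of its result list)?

Answer: 2

Working:
choose[6, 5] @ H2
  branch[0] choose=6:
    ask @ H1 ⇒ 8
    put(8) @ H0 ⇒ s:=8
    H0 returns (0, 8)
    H1 returns (0, 8)
    H2 returns [(0, 8)]
  branch[1] choose=5:
    ask @ H1 ⇒ 8
    put(8) @ H0 ⇒ s:=8
    H0 returns (0, 8)
    H1 returns (0, 8)
    H2 returns [(0, 8)]
= [(0, 8), (0, 8)]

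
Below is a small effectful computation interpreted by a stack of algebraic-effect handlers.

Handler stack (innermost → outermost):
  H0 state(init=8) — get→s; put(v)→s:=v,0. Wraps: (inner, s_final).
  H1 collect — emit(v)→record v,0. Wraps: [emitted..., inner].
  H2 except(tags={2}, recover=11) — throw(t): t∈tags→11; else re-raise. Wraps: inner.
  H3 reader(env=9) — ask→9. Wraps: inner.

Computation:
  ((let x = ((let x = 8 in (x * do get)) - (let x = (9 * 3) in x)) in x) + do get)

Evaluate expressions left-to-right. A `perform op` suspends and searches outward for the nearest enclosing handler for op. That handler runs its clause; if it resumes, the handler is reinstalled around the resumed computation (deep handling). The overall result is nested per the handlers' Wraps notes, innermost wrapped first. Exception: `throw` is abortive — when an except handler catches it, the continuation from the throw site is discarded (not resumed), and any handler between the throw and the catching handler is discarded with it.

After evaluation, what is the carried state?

Answer: 8

Step-by-step:
get @ H0 ⇒ 8
get @ H0 ⇒ 8
H0 returns (45, 8)
H1 returns [(45, 8)]
H2 returns [(45, 8)]
H3 returns [(45, 8)]
= [(45, 8)]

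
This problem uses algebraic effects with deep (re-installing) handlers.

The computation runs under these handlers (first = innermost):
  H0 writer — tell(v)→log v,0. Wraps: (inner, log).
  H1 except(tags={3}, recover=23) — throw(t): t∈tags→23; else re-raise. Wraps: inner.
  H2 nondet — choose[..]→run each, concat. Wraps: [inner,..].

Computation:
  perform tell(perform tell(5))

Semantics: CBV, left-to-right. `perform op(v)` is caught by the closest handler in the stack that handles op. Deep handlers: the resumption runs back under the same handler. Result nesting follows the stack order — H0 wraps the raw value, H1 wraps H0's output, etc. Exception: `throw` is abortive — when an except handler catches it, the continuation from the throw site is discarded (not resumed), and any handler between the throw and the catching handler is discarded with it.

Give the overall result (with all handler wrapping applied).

Step-by-step:
tell(5) @ H0 ⇒ log+=5
tell(0) @ H0 ⇒ log+=0
H0 returns (0, (5, 0))
H1 returns (0, (5, 0))
H2 returns [(0, (5, 0))]
= [(0, (5, 0))]

Answer: [(0, (5, 0))]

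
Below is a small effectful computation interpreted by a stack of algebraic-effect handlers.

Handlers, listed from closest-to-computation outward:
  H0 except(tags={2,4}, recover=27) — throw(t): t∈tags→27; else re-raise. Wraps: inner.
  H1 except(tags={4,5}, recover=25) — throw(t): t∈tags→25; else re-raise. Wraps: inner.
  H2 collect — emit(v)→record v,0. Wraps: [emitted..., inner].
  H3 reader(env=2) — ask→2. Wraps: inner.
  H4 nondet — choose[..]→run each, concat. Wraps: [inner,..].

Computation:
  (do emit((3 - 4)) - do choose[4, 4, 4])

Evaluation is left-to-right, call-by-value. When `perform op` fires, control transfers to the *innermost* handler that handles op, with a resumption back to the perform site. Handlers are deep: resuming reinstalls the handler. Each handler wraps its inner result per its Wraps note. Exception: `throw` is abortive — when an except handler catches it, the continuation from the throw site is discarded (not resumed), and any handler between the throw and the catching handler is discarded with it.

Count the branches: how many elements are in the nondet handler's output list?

Answer: 3

Step-by-step:
emit(-1) @ H2 ⇒ out+=-1
choose[4, 4, 4] @ H4
  branch[0] choose=4:
    H0 returns -4
    H1 returns -4
    H2 returns [-1, -4]
    H3 returns [-1, -4]
    H4 returns [[-1, -4]]
  branch[1] choose=4:
    H0 returns -4
    H1 returns -4
    H2 returns [-1, -4]
    H3 returns [-1, -4]
    H4 returns [[-1, -4]]
  branch[2] choose=4:
    H0 returns -4
    H1 returns -4
    H2 returns [-1, -4]
    H3 returns [-1, -4]
    H4 returns [[-1, -4]]
= [[-1, -4], [-1, -4], [-1, -4]]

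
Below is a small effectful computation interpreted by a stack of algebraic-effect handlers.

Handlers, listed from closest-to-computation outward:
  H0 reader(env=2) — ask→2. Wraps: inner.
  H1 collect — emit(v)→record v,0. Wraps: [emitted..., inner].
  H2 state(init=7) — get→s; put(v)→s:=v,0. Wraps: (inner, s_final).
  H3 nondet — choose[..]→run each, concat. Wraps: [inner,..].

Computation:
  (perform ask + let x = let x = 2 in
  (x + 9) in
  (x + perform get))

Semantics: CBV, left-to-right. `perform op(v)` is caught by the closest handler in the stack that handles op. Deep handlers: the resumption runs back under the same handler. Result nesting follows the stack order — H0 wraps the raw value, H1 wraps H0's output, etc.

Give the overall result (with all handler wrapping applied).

Answer: [([20], 7)]

Evaluation trace:
ask @ H0 ⇒ 2
get @ H2 ⇒ 7
H0 returns 20
H1 returns [20]
H2 returns ([20], 7)
H3 returns [([20], 7)]
= [([20], 7)]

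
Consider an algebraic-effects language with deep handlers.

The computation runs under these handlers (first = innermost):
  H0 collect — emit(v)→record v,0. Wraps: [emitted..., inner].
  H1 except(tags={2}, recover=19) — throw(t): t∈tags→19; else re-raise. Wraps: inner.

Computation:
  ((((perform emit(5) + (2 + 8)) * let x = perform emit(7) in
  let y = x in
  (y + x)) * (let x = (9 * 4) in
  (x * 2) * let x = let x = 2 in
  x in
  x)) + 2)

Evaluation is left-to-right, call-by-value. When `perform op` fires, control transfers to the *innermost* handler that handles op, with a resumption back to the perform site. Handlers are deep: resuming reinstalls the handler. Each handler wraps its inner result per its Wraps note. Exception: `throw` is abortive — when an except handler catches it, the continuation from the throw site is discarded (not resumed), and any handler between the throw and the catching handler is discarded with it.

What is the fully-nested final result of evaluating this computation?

Answer: [5, 7, 2]

Evaluation trace:
emit(5) @ H0 ⇒ out+=5
emit(7) @ H0 ⇒ out+=7
H0 returns [5, 7, 2]
H1 returns [5, 7, 2]
= [5, 7, 2]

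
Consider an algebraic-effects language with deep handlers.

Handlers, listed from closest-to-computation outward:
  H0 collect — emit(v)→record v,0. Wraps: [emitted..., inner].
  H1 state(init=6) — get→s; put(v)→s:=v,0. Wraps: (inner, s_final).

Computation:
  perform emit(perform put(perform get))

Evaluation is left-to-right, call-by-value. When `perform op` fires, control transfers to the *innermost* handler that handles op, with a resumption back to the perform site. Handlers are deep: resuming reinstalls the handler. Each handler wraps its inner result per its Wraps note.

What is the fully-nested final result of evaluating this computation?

Answer: ([0, 0], 6)

Step-by-step:
get @ H1 ⇒ 6
put(6) @ H1 ⇒ s:=6
emit(0) @ H0 ⇒ out+=0
H0 returns [0, 0]
H1 returns ([0, 0], 6)
= ([0, 0], 6)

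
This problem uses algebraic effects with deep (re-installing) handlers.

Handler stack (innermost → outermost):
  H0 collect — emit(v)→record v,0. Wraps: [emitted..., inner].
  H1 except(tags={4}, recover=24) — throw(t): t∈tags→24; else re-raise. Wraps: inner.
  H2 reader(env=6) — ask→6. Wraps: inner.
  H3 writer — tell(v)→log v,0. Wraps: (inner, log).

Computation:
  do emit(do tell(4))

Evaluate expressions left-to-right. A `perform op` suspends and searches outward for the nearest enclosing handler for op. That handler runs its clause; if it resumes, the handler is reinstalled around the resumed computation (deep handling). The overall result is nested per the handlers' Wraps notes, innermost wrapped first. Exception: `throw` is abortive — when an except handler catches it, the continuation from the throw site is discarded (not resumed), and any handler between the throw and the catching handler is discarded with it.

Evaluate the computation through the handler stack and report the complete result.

Answer: ([0, 0], (4))

Evaluation trace:
tell(4) @ H3 ⇒ log+=4
emit(0) @ H0 ⇒ out+=0
H0 returns [0, 0]
H1 returns [0, 0]
H2 returns [0, 0]
H3 returns ([0, 0], (4))
= ([0, 0], (4))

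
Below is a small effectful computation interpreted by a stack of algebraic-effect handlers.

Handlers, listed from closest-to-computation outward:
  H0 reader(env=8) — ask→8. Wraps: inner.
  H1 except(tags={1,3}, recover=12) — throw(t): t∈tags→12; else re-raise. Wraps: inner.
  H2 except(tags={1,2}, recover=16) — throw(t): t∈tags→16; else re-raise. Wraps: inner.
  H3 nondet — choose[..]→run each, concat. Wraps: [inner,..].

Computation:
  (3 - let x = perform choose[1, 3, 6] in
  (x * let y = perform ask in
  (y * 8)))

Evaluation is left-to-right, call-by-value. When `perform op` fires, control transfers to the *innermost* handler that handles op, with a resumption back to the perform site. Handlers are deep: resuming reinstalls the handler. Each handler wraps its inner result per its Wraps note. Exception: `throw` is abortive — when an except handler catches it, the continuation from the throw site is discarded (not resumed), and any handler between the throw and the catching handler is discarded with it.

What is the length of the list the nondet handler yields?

Answer: 3

Evaluation trace:
choose[1, 3, 6] @ H3
  branch[0] choose=1:
    ask @ H0 ⇒ 8
    H0 returns -61
    H1 returns -61
    H2 returns -61
    H3 returns [-61]
  branch[1] choose=3:
    ask @ H0 ⇒ 8
    H0 returns -189
    H1 returns -189
    H2 returns -189
    H3 returns [-189]
  branch[2] choose=6:
    ask @ H0 ⇒ 8
    H0 returns -381
    H1 returns -381
    H2 returns -381
    H3 returns [-381]
= [-61, -189, -381]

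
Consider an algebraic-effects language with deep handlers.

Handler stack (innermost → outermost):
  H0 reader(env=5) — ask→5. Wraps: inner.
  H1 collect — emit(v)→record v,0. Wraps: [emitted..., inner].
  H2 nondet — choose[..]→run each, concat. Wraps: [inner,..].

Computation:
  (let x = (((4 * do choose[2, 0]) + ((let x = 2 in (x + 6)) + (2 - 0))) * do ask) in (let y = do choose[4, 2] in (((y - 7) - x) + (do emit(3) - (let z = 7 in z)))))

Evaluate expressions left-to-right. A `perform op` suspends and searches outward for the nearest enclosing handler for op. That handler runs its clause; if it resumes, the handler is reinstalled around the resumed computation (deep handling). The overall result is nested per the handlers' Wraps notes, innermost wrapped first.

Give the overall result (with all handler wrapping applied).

Answer: [[3, -100], [3, -102], [3, -60], [3, -62]]

Step-by-step:
choose[2, 0] @ H2
  branch[0] choose=2:
    ask @ H0 ⇒ 5
    choose[4, 2] @ H2
      branch[0] choose=4:
        emit(3) @ H1 ⇒ out+=3
        H0 returns -100
        H1 returns [3, -100]
        H2 returns [[3, -100]]
      branch[1] choose=2:
        emit(3) @ H1 ⇒ out+=3
        H0 returns -102
        H1 returns [3, -102]
        H2 returns [[3, -102]]
  branch[1] choose=0:
    ask @ H0 ⇒ 5
    choose[4, 2] @ H2
      branch[0] choose=4:
        emit(3) @ H1 ⇒ out+=3
        H0 returns -60
        H1 returns [3, -60]
        H2 returns [[3, -60]]
      branch[1] choose=2:
        emit(3) @ H1 ⇒ out+=3
        H0 returns -62
        H1 returns [3, -62]
        H2 returns [[3, -62]]
= [[3, -100], [3, -102], [3, -60], [3, -62]]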